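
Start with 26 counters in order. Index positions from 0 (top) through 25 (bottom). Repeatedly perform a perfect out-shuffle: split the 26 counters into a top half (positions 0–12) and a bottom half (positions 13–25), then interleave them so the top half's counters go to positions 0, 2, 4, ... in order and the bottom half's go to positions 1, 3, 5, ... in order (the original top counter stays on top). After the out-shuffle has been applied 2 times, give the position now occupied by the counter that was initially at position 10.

Track the counter's position through each out-shuffle:
10 → 20 → 15

15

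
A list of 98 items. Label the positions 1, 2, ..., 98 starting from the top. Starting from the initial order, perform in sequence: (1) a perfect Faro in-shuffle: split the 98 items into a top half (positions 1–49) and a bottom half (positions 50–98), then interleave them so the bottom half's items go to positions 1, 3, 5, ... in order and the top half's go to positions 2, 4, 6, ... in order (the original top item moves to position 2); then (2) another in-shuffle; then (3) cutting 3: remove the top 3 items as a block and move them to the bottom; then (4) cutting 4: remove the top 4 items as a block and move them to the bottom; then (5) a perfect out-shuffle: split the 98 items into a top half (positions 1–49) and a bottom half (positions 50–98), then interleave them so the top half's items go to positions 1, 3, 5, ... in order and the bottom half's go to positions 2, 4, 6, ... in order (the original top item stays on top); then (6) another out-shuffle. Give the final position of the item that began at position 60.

40

Track the item from position 60 forward through each operation:
  after op 1 (in-shuffle): 60 → 21
  after op 2 (in-shuffle): 21 → 42
  after op 3 (cut 3): 42 → 39
  after op 4 (cut 4): 39 → 35
  after op 5 (out-shuffle): 35 → 69
  after op 6 (out-shuffle): 69 → 40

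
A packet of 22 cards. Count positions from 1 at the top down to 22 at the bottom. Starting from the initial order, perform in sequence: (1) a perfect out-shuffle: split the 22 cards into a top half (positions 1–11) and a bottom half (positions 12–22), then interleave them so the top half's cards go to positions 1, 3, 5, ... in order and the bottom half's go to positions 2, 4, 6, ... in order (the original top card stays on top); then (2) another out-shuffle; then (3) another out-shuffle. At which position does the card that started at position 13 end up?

13

Track the card from position 13 forward through each operation:
  after op 1 (out-shuffle): 13 → 4
  after op 2 (out-shuffle): 4 → 7
  after op 3 (out-shuffle): 7 → 13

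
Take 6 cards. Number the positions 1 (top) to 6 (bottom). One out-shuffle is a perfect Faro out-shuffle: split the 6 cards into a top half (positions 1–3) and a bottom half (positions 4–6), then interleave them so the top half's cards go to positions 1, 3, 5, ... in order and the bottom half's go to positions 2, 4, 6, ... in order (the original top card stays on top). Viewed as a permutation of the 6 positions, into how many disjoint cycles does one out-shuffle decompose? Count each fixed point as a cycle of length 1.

3

Trace each unvisited position around until it returns:
(1) (2 3 5 4) (6)
3 cycles in total.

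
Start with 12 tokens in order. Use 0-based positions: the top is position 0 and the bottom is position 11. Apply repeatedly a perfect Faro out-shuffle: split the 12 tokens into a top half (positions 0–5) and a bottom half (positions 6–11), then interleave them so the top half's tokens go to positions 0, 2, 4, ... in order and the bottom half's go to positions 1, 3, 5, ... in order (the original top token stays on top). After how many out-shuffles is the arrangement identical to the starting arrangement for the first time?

10

The out-shuffle permutes the 12 positions with cycle lengths [1, 1, 10].
Every token is home exactly when every cycle has completed a whole number of laps, i.e. after lcm(1, 10) = 10 out-shuffles.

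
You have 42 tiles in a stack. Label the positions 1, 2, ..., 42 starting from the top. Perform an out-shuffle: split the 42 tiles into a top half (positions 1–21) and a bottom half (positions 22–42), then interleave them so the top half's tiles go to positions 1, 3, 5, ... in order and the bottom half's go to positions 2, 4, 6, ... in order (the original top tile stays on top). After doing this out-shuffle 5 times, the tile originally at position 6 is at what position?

38

Track the tile's position through each out-shuffle:
6 → 11 → 21 → 41 → 40 → 38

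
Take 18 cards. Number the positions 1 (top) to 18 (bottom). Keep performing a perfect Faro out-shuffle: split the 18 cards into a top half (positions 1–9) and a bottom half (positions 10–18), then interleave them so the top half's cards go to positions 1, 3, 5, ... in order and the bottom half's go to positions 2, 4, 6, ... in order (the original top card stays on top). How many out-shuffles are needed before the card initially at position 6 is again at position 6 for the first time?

8

Follow position 6 under repeated out-shuffles:
6 → 11 → 4 → 7 → 13 → 8 → 15 → 12 → 6
It first returns after 8 out-shuffles.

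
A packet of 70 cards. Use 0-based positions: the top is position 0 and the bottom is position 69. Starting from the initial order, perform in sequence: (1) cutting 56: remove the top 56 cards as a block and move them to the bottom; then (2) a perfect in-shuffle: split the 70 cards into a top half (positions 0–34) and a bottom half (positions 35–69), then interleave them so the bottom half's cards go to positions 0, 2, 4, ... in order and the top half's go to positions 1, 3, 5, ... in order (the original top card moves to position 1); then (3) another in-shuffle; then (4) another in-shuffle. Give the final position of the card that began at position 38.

68

Track the card from position 38 forward through each operation:
  after op 1 (cut 56): 38 → 52
  after op 2 (in-shuffle): 52 → 34
  after op 3 (in-shuffle): 34 → 69
  after op 4 (in-shuffle): 69 → 68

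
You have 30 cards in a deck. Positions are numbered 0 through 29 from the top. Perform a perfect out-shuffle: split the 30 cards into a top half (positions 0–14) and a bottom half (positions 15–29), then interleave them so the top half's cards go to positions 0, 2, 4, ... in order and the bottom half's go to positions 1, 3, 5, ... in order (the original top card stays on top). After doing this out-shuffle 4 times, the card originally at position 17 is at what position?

11

Track the card's position through each out-shuffle:
17 → 5 → 10 → 20 → 11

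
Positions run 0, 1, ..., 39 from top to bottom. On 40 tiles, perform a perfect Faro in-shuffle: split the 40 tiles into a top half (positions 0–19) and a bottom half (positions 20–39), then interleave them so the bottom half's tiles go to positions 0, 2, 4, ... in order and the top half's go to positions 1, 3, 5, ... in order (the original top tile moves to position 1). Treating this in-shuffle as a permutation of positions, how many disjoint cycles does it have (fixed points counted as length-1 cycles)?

2

Trace each unvisited position around until it returns:
(0 1 3 7 15 31 ... len 20) (2 5 11 23 6 13 ... len 20)
2 cycles in total.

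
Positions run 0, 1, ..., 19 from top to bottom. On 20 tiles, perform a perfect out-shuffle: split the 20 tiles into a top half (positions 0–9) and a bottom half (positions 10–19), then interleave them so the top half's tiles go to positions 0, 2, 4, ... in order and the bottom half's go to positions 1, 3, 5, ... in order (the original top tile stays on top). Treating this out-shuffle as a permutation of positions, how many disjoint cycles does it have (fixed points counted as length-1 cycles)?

Trace each unvisited position around until it returns:
(0) (1 2 4 8 16 13 ... len 18) (19)
3 cycles in total.

3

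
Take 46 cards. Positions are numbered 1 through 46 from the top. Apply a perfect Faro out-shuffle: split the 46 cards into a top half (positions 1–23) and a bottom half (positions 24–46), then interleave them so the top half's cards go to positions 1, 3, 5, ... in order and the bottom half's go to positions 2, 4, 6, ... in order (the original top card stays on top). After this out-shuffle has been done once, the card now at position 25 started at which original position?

13

Work backwards from position 25, undoing one out-shuffle at a time:
25 ← 13
So the card now at position 25 started at position 13.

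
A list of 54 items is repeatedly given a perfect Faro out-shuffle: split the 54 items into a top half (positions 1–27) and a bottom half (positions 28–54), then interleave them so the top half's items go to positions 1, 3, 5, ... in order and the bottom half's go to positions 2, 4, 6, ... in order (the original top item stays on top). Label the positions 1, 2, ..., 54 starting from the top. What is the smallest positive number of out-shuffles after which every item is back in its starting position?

The out-shuffle permutes the 54 positions with cycle lengths [1, 1, 52].
Every item is home exactly when every cycle has completed a whole number of laps, i.e. after lcm(1, 52) = 52 out-shuffles.

52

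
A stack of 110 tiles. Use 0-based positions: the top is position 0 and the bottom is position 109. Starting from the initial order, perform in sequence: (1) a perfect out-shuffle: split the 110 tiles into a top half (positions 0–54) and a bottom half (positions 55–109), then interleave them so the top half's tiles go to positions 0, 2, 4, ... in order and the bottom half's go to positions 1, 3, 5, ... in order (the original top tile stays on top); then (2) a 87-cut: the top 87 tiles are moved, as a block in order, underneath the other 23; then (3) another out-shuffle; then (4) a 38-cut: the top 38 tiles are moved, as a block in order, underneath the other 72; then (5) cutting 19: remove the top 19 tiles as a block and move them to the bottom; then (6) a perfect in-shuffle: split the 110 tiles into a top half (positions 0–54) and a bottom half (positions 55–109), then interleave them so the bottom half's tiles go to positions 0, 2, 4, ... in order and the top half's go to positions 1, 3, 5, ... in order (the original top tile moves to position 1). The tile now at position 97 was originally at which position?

Undo the operations in reverse order, starting from position 97:
  undo op 6 (in-shuffle, from top half): 97 ← 48
  undo op 5 (cut 19): 48 ← 67
  undo op 4 (cut 38): 67 ← 105
  undo op 3 (out-shuffle, from bottom half): 105 ← 107
  undo op 2 (cut 87): 107 ← 84
  undo op 1 (out-shuffle, from top half): 84 ← 42
So the tile at position 97 came from original position 42.

42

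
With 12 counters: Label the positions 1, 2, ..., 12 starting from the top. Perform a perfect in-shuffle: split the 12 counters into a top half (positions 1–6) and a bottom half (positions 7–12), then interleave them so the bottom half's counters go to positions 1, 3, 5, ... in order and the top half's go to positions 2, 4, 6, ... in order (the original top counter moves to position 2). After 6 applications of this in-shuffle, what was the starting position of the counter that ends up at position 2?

Work backwards from position 2, undoing one in-shuffle at a time:
2 ← 1 ← 7 ← 10 ← 5 ← 9 ← 11
So the counter now at position 2 started at position 11.

11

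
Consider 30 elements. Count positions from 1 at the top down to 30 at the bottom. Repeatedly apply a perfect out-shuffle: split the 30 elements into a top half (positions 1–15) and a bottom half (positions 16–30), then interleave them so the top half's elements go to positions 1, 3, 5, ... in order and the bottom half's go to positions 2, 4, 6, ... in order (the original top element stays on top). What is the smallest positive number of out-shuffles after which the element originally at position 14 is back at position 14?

Follow position 14 under repeated out-shuffles:
14 → 27 → 24 → 18 → 6 → 11 → 21 → 12 → ... → 14 (length 28)
It first returns after 28 out-shuffles.

28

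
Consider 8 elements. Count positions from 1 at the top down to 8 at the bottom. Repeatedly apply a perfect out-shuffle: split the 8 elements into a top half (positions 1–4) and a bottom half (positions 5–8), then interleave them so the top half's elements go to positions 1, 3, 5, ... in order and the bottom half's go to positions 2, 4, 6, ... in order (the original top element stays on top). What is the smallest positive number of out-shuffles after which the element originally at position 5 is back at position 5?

Follow position 5 under repeated out-shuffles:
5 → 2 → 3 → 5
It first returns after 3 out-shuffles.

3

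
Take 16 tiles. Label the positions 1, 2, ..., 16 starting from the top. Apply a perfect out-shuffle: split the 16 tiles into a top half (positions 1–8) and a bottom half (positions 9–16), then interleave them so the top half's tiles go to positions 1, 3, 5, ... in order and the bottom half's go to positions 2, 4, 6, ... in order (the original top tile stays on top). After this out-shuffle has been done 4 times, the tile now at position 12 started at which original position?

Work backwards from position 12, undoing one out-shuffle at a time:
12 ← 14 ← 15 ← 8 ← 12
So the tile now at position 12 started at position 12.

12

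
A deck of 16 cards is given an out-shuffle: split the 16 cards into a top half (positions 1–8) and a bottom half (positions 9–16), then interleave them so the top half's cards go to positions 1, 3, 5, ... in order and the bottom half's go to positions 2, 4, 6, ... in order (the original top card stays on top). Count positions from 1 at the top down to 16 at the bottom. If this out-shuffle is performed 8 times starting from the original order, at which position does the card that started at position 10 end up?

Track the card's position through each out-shuffle:
10 → 4 → 7 → 13 → 10 → 4 → 7 → 13 → 10

10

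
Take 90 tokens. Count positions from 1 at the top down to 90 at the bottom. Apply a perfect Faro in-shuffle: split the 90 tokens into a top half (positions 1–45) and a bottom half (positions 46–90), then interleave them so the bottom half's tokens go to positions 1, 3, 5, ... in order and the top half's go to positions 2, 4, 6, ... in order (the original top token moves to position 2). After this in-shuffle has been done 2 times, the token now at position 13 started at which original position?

Work backwards from position 13, undoing one in-shuffle at a time:
13 ← 52 ← 26
So the token now at position 13 started at position 26.

26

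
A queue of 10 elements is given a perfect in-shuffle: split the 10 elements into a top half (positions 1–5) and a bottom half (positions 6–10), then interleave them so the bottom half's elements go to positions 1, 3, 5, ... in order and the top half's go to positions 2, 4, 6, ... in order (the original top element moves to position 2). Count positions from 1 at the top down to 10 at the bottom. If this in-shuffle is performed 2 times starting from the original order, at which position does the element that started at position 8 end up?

10

Track the element's position through each in-shuffle:
8 → 5 → 10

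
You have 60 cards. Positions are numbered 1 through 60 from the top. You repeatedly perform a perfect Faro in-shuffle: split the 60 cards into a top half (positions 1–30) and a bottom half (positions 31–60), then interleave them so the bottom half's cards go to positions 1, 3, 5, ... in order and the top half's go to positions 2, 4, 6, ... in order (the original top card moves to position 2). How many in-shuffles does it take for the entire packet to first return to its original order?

The in-shuffle permutes the 60 positions with cycle lengths [60].
Every card is home exactly when every cycle has completed a whole number of laps, i.e. after lcm(60) = 60 in-shuffles.

60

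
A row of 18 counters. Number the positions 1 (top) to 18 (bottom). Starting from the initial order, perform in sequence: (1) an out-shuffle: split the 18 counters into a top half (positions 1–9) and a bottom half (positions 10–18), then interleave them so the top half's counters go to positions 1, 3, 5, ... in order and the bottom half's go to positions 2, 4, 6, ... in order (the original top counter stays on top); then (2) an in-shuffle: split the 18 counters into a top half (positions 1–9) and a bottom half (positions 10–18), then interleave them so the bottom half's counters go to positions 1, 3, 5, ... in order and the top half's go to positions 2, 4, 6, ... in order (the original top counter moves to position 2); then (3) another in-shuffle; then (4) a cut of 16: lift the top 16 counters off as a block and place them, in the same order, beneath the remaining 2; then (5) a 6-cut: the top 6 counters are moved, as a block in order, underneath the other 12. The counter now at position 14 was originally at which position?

16

Undo the operations in reverse order, starting from position 14:
  undo op 5 (cut 6): 14 ← 2
  undo op 4 (cut 16): 2 ← 18
  undo op 3 (in-shuffle, from top half): 18 ← 9
  undo op 2 (in-shuffle, from bottom half): 9 ← 14
  undo op 1 (out-shuffle, from bottom half): 14 ← 16
So the counter at position 14 came from original position 16.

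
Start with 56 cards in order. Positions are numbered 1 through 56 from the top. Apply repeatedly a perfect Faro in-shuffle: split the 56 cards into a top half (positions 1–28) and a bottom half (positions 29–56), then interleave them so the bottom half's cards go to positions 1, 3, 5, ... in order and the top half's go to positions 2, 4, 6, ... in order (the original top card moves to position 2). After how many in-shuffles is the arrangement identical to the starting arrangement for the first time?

18

The in-shuffle permutes the 56 positions with cycle lengths [2, 18, 18, 18].
Every card is home exactly when every cycle has completed a whole number of laps, i.e. after lcm(2, 18) = 18 in-shuffles.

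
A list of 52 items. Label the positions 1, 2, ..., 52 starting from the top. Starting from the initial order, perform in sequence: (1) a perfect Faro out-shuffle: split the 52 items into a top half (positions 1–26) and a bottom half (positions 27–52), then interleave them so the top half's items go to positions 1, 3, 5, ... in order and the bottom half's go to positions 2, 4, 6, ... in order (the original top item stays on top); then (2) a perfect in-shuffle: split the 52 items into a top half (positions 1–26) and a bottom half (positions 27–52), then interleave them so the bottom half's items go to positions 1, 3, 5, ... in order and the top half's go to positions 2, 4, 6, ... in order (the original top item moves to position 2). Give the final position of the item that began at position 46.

27

Track the item from position 46 forward through each operation:
  after op 1 (out-shuffle): 46 → 40
  after op 2 (in-shuffle): 40 → 27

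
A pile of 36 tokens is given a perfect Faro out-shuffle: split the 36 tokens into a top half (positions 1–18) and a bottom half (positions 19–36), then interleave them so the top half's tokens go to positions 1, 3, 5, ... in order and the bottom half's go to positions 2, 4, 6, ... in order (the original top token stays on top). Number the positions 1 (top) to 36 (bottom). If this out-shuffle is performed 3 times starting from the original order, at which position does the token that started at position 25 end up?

Track the token's position through each out-shuffle:
25 → 14 → 27 → 18

18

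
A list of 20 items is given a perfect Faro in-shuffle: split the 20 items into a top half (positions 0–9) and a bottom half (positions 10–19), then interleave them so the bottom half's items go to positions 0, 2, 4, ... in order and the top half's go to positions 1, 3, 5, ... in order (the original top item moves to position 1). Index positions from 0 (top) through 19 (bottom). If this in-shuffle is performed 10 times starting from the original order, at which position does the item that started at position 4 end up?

16

Track the item's position through each in-shuffle:
4 → 9 → 19 → 18 → 16 → 12 → 4 → 9 → 19 → 18 → 16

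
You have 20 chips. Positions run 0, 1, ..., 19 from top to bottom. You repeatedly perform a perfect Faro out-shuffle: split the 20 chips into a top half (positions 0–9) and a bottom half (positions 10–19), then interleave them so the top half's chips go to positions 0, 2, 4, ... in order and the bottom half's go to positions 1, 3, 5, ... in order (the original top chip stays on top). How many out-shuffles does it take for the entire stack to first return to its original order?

18

The out-shuffle permutes the 20 positions with cycle lengths [1, 1, 18].
Every chip is home exactly when every cycle has completed a whole number of laps, i.e. after lcm(1, 18) = 18 out-shuffles.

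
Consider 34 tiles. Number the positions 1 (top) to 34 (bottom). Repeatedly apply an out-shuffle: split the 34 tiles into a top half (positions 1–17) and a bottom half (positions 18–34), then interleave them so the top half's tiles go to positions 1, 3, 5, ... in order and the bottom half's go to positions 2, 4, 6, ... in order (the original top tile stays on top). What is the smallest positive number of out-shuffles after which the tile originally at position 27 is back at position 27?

10

Follow position 27 under repeated out-shuffles:
27 → 20 → 6 → 11 → 21 → 8 → 15 → 29 → 24 → 14 → 27
It first returns after 10 out-shuffles.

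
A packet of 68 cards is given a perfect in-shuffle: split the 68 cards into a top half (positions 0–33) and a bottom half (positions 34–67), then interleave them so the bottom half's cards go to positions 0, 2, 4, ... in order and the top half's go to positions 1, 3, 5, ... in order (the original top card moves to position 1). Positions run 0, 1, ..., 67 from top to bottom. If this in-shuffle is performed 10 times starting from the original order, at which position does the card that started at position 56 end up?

62

Track the card's position through each in-shuffle:
56 → 44 → 20 → 41 → 14 → 29 → 59 → 50 → 32 → 65 → 62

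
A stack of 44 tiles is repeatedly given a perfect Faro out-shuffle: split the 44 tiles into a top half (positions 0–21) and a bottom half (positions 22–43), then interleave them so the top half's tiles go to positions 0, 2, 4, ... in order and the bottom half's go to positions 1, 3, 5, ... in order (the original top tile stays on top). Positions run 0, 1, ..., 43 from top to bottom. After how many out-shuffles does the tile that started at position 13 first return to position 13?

14

Follow position 13 under repeated out-shuffles:
13 → 26 → 9 → 18 → 36 → 29 → 15 → 30 → 17 → 34 → 25 → 7 → 14 → 28 → 13
It first returns after 14 out-shuffles.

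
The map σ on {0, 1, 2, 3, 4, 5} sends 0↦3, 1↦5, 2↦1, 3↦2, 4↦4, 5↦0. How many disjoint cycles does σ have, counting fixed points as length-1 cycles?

2

Cycle decomposition: (0 3 2 1 5) (4).
2 cycles.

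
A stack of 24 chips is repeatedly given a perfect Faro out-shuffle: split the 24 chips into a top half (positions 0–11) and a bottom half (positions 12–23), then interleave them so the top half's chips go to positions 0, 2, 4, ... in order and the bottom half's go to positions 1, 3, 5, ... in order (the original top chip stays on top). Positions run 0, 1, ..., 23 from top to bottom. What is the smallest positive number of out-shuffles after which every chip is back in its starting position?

11

The out-shuffle permutes the 24 positions with cycle lengths [1, 1, 11, 11].
Every chip is home exactly when every cycle has completed a whole number of laps, i.e. after lcm(1, 11) = 11 out-shuffles.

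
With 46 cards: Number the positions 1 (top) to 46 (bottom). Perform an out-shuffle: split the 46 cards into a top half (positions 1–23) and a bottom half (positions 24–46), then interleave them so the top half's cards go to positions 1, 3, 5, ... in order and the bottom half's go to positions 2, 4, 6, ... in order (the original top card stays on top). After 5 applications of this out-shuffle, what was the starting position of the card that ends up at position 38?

Work backwards from position 38, undoing one out-shuffle at a time:
38 ← 42 ← 44 ← 45 ← 23 ← 12
So the card now at position 38 started at position 12.

12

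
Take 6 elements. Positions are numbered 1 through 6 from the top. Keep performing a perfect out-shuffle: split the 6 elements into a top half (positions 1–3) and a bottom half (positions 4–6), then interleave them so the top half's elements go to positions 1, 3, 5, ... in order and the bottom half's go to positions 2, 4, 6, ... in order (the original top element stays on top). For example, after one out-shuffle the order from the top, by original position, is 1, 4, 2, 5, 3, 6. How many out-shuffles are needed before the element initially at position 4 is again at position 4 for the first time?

Follow position 4 under repeated out-shuffles:
4 → 2 → 3 → 5 → 4
It first returns after 4 out-shuffles.

4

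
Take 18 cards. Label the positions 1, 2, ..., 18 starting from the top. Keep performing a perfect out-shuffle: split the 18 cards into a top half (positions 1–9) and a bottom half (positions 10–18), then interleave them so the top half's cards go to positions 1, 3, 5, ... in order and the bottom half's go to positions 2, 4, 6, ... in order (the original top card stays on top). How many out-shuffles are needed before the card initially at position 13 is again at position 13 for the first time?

Follow position 13 under repeated out-shuffles:
13 → 8 → 15 → 12 → 6 → 11 → 4 → 7 → 13
It first returns after 8 out-shuffles.

8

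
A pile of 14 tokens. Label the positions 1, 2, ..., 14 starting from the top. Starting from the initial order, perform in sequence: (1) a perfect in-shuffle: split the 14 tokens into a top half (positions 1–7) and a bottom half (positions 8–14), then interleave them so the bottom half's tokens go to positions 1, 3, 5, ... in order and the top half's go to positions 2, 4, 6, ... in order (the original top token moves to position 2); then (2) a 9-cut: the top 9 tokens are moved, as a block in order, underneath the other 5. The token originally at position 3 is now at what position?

Track the token from position 3 forward through each operation:
  after op 1 (in-shuffle): 3 → 6
  after op 2 (cut 9): 6 → 11

11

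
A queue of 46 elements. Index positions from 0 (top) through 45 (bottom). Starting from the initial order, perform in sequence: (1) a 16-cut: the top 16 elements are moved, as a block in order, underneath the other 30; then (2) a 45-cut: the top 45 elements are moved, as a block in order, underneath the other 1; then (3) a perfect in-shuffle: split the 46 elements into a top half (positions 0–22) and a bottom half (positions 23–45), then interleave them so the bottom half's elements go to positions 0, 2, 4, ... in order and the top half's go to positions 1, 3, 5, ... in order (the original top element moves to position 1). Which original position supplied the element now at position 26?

5

Undo the operations in reverse order, starting from position 26:
  undo op 3 (in-shuffle, from bottom half): 26 ← 36
  undo op 2 (cut 45): 36 ← 35
  undo op 1 (cut 16): 35 ← 5
So the element at position 26 came from original position 5.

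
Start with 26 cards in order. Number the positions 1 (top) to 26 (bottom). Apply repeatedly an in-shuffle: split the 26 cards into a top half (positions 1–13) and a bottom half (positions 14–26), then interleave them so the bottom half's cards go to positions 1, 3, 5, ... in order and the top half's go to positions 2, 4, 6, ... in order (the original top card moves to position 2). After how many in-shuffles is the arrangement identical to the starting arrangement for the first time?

18

The in-shuffle permutes the 26 positions with cycle lengths [2, 6, 18].
Every card is home exactly when every cycle has completed a whole number of laps, i.e. after lcm(2, 6, 18) = 18 in-shuffles.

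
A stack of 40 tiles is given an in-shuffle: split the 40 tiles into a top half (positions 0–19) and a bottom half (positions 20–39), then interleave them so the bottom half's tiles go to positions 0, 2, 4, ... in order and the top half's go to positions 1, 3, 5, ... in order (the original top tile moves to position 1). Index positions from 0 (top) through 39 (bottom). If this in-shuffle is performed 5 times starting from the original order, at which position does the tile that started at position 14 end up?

Track the tile's position through each in-shuffle:
14 → 29 → 18 → 37 → 34 → 28

28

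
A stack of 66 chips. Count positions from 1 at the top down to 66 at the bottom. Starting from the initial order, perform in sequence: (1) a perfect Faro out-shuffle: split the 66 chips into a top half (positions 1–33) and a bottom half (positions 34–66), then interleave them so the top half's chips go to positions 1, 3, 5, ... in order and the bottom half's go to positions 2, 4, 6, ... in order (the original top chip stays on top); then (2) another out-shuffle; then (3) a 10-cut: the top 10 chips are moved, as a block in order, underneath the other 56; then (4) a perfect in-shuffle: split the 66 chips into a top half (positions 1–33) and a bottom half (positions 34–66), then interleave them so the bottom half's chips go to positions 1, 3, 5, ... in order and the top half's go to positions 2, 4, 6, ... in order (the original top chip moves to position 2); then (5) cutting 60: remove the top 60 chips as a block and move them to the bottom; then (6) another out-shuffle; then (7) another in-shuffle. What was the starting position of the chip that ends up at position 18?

Undo the operations in reverse order, starting from position 18:
  undo op 7 (in-shuffle, from top half): 18 ← 9
  undo op 6 (out-shuffle, from top half): 9 ← 5
  undo op 5 (cut 60): 5 ← 65
  undo op 4 (in-shuffle, from bottom half): 65 ← 66
  undo op 3 (cut 10): 66 ← 10
  undo op 2 (out-shuffle, from bottom half): 10 ← 38
  undo op 1 (out-shuffle, from bottom half): 38 ← 52
So the chip at position 18 came from original position 52.

52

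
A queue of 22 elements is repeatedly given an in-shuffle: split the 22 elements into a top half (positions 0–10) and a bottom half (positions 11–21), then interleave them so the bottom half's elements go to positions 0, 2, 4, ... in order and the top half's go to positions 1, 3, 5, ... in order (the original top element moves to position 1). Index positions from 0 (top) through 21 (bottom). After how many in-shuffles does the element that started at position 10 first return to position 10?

11

Follow position 10 under repeated in-shuffles:
10 → 21 → 20 → 18 → 14 → 6 → 13 → 4 → 9 → 19 → 16 → 10
It first returns after 11 in-shuffles.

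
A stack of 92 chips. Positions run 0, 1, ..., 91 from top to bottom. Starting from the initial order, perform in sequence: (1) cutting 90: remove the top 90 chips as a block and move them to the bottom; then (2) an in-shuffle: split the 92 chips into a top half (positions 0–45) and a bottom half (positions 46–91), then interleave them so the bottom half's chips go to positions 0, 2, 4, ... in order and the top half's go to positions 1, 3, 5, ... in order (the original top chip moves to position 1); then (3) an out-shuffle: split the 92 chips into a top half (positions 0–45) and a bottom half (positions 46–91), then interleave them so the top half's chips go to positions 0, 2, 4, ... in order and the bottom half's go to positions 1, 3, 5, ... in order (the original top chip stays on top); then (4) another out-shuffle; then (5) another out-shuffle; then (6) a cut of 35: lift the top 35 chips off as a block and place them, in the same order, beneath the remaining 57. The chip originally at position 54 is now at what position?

Track the chip from position 54 forward through each operation:
  after op 1 (cut 90): 54 → 56
  after op 2 (in-shuffle): 56 → 20
  after op 3 (out-shuffle): 20 → 40
  after op 4 (out-shuffle): 40 → 80
  after op 5 (out-shuffle): 80 → 69
  after op 6 (cut 35): 69 → 34

34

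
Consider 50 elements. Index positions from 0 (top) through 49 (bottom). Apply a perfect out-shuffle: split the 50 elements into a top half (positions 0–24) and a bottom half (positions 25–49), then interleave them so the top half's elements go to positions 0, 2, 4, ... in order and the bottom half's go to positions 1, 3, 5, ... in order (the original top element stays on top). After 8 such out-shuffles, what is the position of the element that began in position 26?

Track the element's position through each out-shuffle:
26 → 3 → 6 → 12 → 24 → 48 → 47 → 45 → 41

41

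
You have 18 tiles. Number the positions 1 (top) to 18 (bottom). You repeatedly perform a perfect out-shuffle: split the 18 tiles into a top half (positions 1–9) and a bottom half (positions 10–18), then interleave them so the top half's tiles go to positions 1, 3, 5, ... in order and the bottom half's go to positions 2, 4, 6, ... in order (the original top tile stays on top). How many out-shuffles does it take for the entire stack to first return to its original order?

The out-shuffle permutes the 18 positions with cycle lengths [1, 1, 8, 8].
Every tile is home exactly when every cycle has completed a whole number of laps, i.e. after lcm(1, 8) = 8 out-shuffles.

8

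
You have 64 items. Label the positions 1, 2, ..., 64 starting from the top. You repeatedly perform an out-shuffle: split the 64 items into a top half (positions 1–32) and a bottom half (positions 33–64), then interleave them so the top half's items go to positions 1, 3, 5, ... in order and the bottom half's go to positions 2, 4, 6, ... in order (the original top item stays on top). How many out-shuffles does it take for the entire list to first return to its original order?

The out-shuffle permutes the 64 positions with cycle lengths [1, 1, 2, 3, 3, 6, 6, 6, 6, 6, 6, 6, 6, 6].
Every item is home exactly when every cycle has completed a whole number of laps, i.e. after lcm(1, 2, 3, 6) = 6 out-shuffles.

6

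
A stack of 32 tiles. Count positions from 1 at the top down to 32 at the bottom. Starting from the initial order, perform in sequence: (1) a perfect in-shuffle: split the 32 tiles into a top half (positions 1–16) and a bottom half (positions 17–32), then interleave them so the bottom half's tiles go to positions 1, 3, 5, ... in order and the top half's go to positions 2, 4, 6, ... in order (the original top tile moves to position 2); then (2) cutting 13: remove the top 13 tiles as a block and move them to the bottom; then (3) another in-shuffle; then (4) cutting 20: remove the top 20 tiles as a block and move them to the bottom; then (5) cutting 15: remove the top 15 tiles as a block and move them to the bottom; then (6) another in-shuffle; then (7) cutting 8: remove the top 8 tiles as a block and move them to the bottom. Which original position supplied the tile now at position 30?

8

Undo the operations in reverse order, starting from position 30:
  undo op 7 (cut 8): 30 ← 6
  undo op 6 (in-shuffle, from top half): 6 ← 3
  undo op 5 (cut 15): 3 ← 18
  undo op 4 (cut 20): 18 ← 6
  undo op 3 (in-shuffle, from top half): 6 ← 3
  undo op 2 (cut 13): 3 ← 16
  undo op 1 (in-shuffle, from top half): 16 ← 8
So the tile at position 30 came from original position 8.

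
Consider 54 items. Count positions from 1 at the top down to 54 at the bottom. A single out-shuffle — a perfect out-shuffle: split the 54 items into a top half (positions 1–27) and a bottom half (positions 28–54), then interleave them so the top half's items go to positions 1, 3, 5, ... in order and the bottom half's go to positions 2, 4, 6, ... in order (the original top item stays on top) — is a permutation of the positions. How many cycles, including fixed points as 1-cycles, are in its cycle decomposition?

3

Trace each unvisited position around until it returns:
(1) (2 3 5 9 17 33 ... len 52) (54)
3 cycles in total.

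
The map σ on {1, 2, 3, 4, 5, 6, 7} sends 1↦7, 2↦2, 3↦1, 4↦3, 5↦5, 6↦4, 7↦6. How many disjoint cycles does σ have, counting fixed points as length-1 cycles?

3

Cycle decomposition: (1 7 6 4 3) (2) (5).
3 cycles.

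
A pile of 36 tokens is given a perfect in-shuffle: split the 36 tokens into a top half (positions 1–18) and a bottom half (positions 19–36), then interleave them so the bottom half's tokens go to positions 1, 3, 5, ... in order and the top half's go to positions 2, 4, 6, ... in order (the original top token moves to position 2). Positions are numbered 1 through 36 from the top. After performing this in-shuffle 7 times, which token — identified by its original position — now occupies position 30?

17

Work backwards from position 30, undoing one in-shuffle at a time:
30 ← 15 ← 26 ← 13 ← 25 ← 31 ← 34 ← 17
So the token now at position 30 started at position 17.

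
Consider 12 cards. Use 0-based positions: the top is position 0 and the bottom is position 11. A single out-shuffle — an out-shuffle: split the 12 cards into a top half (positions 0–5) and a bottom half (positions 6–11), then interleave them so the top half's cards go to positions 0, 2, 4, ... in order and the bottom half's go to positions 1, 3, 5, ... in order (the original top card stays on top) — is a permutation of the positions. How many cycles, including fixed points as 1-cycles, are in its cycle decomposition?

3

Trace each unvisited position around until it returns:
(0) (1 2 4 8 5 10 9 7 3 6) (11)
3 cycles in total.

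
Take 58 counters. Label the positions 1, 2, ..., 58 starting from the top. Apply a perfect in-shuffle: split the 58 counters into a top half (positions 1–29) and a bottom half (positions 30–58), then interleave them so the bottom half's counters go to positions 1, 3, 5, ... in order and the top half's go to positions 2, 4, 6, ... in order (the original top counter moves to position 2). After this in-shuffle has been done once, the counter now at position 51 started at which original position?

Work backwards from position 51, undoing one in-shuffle at a time:
51 ← 55
So the counter now at position 51 started at position 55.

55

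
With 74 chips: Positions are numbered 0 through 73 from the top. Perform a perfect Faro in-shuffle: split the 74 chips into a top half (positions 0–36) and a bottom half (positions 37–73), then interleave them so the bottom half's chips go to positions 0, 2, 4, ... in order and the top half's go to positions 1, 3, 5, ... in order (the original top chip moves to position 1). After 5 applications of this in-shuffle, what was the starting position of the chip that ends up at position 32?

Work backwards from position 32, undoing one in-shuffle at a time:
32 ← 53 ← 26 ← 50 ← 62 ← 68
So the chip now at position 32 started at position 68.

68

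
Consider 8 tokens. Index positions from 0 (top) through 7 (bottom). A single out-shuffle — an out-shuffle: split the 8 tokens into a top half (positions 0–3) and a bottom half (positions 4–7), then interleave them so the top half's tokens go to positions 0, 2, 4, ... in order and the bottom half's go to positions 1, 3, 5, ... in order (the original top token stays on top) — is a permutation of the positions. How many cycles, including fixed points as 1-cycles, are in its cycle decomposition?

Trace each unvisited position around until it returns:
(0) (1 2 4) (3 6 5) (7)
4 cycles in total.

4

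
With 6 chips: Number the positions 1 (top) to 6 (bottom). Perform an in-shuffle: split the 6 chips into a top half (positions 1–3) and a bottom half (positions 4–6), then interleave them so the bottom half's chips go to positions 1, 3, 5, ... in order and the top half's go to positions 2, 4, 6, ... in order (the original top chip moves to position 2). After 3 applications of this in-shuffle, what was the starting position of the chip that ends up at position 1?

Work backwards from position 1, undoing one in-shuffle at a time:
1 ← 4 ← 2 ← 1
So the chip now at position 1 started at position 1.

1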